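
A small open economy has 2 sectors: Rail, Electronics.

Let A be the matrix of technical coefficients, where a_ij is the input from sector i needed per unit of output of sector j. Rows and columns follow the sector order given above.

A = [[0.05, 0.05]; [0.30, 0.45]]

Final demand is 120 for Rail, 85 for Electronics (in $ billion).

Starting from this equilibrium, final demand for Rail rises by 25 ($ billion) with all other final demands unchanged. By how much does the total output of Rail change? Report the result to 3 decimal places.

Δx_R = 27.094

I − A =
  [   0.95    -0.05]
  [  -0.30     0.55]
det(I−A) = (0.95)(0.55) − (-0.05)(-0.30) = 0.5075
adj(I−A) = [[0.55, 0.05], [0.30, 0.95]]
(I − A)⁻¹ = adj(I−A) / det(I−A) ≈
  [   1.0837     0.0985]
  [   0.5911     1.8719]
Δx = (I − A)⁻¹ Δd with Δd having +25 in the Rail component and 0 elsewhere.
So Δx_R = L_RR · (+25), where L_RR = adj(I−A)_RR / det(I−A) = 0.55 / 0.5075.
Δx_R = 0.55 × (+25) / 0.5075 = 13.75 / 0.5075 ≈ 27.094.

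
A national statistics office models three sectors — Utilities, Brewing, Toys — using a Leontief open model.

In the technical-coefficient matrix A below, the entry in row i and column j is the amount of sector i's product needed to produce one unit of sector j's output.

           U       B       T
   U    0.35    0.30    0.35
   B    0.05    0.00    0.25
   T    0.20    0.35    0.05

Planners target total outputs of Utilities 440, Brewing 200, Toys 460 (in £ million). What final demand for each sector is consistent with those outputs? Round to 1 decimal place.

I − A =
  [   0.65    -0.30    -0.35]
  [  -0.05     1.00    -0.25]
  [  -0.20    -0.35     0.95]
d = (I − A) x:
  d_U = (+0.65)·440 + (-0.30)·200 + (-0.35)·460 = 65.0
  d_B = (-0.05)·440 + (+1.00)·200 + (-0.25)·460 = 63.0
  d_T = (-0.20)·440 + (-0.35)·200 + (+0.95)·460 = 279.0

d_U = 65.0, d_B = 63.0, d_T = 279.0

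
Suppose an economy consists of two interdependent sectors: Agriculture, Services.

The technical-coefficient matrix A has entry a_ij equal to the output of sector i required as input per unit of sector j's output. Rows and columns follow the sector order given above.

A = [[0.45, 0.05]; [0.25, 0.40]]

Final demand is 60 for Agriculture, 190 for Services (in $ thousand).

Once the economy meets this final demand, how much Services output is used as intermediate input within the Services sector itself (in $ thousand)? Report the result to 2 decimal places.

I − A =
  [   0.55    -0.05]
  [  -0.25     0.60]
det(I−A) = (0.55)(0.60) − (-0.05)(-0.25) = 0.3175
adj(I−A) = [[0.60, 0.05], [0.25, 0.55]]
(I − A)⁻¹ = adj(I−A) / det(I−A) ≈
  [   1.8898     0.1575]
  [   0.7874     1.7323]
First solve x = (I − A)⁻¹ d = adj(I−A)·d / det(I−A); in particular x_2 = (0.25·60 + 0.55·190) / 0.3175 = 119.50 / 0.3175 ≈ 376.3780.
Intermediate flow from 2 to 2: z_22 = a_22 · x_2 = 0.40 × 119.50 / 0.3175 = 47.80 / 0.3175 ≈ 150.55.

z_22 = 150.55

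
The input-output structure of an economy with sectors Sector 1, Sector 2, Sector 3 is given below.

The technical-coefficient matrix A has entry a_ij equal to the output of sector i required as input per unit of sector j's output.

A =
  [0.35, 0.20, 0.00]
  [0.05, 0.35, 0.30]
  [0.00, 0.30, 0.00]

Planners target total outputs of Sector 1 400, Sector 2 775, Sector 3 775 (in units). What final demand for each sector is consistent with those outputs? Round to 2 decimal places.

d_1 = 105.00, d_2 = 251.25, d_3 = 542.50

I − A =
  [   0.65    -0.20     0.00]
  [  -0.05     0.65    -0.30]
  [   0.00    -0.30     1.00]
d = (I − A) x:
  d_1 = (+0.65)·400 + (-0.20)·775 + (+0.00)·775 = 105.00
  d_2 = (-0.05)·400 + (+0.65)·775 + (-0.30)·775 = 251.25
  d_3 = (+0.00)·400 + (-0.30)·775 + (+1.00)·775 = 542.50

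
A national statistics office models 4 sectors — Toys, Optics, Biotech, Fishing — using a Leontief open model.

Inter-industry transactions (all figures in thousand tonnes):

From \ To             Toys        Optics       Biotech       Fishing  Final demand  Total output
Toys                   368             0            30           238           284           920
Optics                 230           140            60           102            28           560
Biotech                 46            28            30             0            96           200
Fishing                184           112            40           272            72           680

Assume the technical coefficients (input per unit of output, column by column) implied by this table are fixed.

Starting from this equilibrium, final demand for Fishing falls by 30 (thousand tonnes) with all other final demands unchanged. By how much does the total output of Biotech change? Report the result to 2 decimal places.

Δx_3 = -4.70

Technical coefficients a_ij = z_ij / X_j:
  a_11 = 368/920 = 0.40, a_21 = 230/920 = 0.25, a_31 = 46/920 = 0.05, a_41 = 184/920 = 0.20
  a_12 = 0/560 = 0.00, a_22 = 140/560 = 0.25, a_32 = 28/560 = 0.05, a_42 = 112/560 = 0.20
  a_13 = 30/200 = 0.15, a_23 = 60/200 = 0.30, a_33 = 30/200 = 0.15, a_43 = 40/200 = 0.20
  a_14 = 238/680 = 0.35, a_24 = 102/680 = 0.15, a_34 = 0/680 = 0.00, a_44 = 272/680 = 0.40
I − A =
  [   0.60     0.00    -0.15    -0.35]
  [  -0.25     0.75    -0.30    -0.15]
  [  -0.05    -0.05     0.85     0.00]
  [  -0.20    -0.20    -0.20     0.60]
Compute the cofactors C_ij = (−1)^(i+j)·(3×3 minor ij) of I−A; the adjugate is their transpose:
adj(I−A) = Cᵀ =
  [ 0.3465   0.0675   0.1365   0.2190]
  [ 0.1635   0.2385   0.1495   0.1550]
  [ 0.0300   0.0180   0.1820   0.0220]
  [ 0.1800   0.1080   0.1560   0.3660]
det(I−A) = Σ_j (I−A)_1j·C_1j = (0.60)(0.3465) + (0.00)(0.1635) + (-0.15)(0.0300) + (-0.35)(0.1800) = 0.1404
(I − A)⁻¹ = adj(I−A) / det(I−A) ≈
  [   2.4679     0.4808     0.9722     1.5598]
  [   1.1645     1.6987     1.0648     1.1040]
  [   0.2137     0.1282     1.2963     0.1567]
  [   1.2821     0.7692     1.1111     2.6068]
Δx = (I − A)⁻¹ Δd with Δd having -30 in the Fishing component and 0 elsewhere.
So Δx_3 = L_34 · (-30), where L_34 = adj(I−A)_34 / det(I−A) = 0.0220 / 0.1404.
Δx_3 = 0.0220 × (-30) / 0.1404 = -0.66 / 0.1404 ≈ -4.70.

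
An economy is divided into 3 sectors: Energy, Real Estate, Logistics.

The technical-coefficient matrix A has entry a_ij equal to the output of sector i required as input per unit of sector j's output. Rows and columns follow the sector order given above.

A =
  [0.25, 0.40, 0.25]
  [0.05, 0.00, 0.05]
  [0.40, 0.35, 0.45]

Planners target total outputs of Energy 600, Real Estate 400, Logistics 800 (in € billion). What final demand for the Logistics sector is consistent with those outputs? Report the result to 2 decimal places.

I − A =
  [   0.75    -0.40    -0.25]
  [  -0.05     1.00    -0.05]
  [  -0.40    -0.35     0.55]
d = (I − A) x:
  d_1 = (+0.75)·600 + (-0.40)·400 + (-0.25)·800 = 90.00
  d_2 = (-0.05)·600 + (+1.00)·400 + (-0.05)·800 = 330.00
  d_3 = (-0.40)·600 + (-0.35)·400 + (+0.55)·800 = 60.00

d_3 = 60.00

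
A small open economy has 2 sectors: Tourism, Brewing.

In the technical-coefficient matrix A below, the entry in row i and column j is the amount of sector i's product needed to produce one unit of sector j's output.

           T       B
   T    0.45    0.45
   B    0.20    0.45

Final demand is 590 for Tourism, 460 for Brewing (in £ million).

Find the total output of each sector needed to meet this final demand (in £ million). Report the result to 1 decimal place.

I − A =
  [   0.55    -0.45]
  [  -0.20     0.55]
det(I−A) = (0.55)(0.55) − (-0.45)(-0.20) = 0.2125
adj(I−A) = [[0.55, 0.45], [0.20, 0.55]]
(I − A)⁻¹ = adj(I−A) / det(I−A) ≈
  [   2.5882     2.1176]
  [   0.9412     2.5882]
x = (I − A)⁻¹ d = adj(I−A)·d / det(I−A), with det(I−A) = 0.2125:
  x_T = (0.55·590 + 0.45·460) / 0.2125 = 531.50 / 0.2125 ≈ 2501.2
  x_B = (0.20·590 + 0.55·460) / 0.2125 = 371.00 / 0.2125 ≈ 1745.9

x_T = 2501.2, x_B = 1745.9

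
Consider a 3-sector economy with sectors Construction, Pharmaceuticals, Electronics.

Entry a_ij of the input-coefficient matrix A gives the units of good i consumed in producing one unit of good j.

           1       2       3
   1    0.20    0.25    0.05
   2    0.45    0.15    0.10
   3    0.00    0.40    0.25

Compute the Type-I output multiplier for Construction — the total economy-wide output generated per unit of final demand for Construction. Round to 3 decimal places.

I − A =
  [   0.80    -0.25    -0.05]
  [  -0.45     0.85    -0.10]
  [   0.00    -0.40     0.75]
Cofactors of I−A, C_ij = (−1)^(i+j)·(minor ij) (rows/columns in the sector order above):
  C_11 = (0.85)(0.75) − (-0.10)(-0.40) = 0.5975
  C_12 = −[(-0.45)(0.75) − (-0.10)(0.00)] = 0.3375
  C_13 = (-0.45)(-0.40) − (0.85)(0.00) = 0.1800
  C_21 = −[(-0.25)(0.75) − (-0.05)(-0.40)] = 0.2075
  C_22 = (0.80)(0.75) − (-0.05)(0.00) = 0.6000
  C_23 = −[(0.80)(-0.40) − (-0.25)(0.00)] = 0.3200
  C_31 = (-0.25)(-0.10) − (-0.05)(0.85) = 0.0675
  C_32 = −[(0.80)(-0.10) − (-0.05)(-0.45)] = 0.1025
  C_33 = (0.80)(0.85) − (-0.25)(-0.45) = 0.5675
det(I−A) = Σ_j (I−A)_1j·C_1j = (0.80)(0.5975) + (-0.25)(0.3375) + (-0.05)(0.1800) = 0.384625
adj(I−A) = Cᵀ =
  [ 0.5975   0.2075   0.0675]
  [ 0.3375   0.6000   0.1025]
  [ 0.1800   0.3200   0.5675]
(I − A)⁻¹ = adj(I−A) / det(I−A) ≈
  [   1.5535     0.5395     0.1755]
  [   0.8775     1.5600     0.2665]
  [   0.4680     0.8320     1.4755]
The output multiplier for sector j is the column-j sum of the Leontief inverse (I − A)⁻¹ = adj(I−A) / det(I−A).
Column 1 of adj(I−A): (0.5975, 0.3375, 0.1800); det(I−A) = 0.384625.
m_1 = (0.5975 + 0.3375 + 0.1800) / 0.384625 = 1.115 / 0.384625 ≈ 2.899.

m_1 = 2.899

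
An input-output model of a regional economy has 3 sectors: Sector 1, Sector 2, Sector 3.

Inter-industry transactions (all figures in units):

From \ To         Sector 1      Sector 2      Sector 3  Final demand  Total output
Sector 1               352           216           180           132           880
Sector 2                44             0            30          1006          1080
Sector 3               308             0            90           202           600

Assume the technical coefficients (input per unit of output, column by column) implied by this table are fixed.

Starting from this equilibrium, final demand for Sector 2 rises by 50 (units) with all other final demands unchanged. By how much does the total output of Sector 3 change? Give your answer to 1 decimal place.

Technical coefficients a_ij = z_ij / X_j:
  a_11 = 352/880 = 0.40, a_21 = 44/880 = 0.05, a_31 = 308/880 = 0.35
  a_12 = 216/1080 = 0.20, a_22 = 0/1080 = 0.00, a_32 = 0/1080 = 0.00
  a_13 = 180/600 = 0.30, a_23 = 30/600 = 0.05, a_33 = 90/600 = 0.15
I − A =
  [   0.60    -0.20    -0.30]
  [  -0.05     1.00    -0.05]
  [  -0.35     0.00     0.85]
Cofactors of I−A, C_ij = (−1)^(i+j)·(minor ij) (rows/columns in the sector order above):
  C_11 = (1.00)(0.85) − (-0.05)(0.00) = 0.8500
  C_12 = −[(-0.05)(0.85) − (-0.05)(-0.35)] = 0.0600
  C_13 = (-0.05)(0.00) − (1.00)(-0.35) = 0.3500
  C_21 = −[(-0.20)(0.85) − (-0.30)(0.00)] = 0.1700
  C_22 = (0.60)(0.85) − (-0.30)(-0.35) = 0.4050
  C_23 = −[(0.60)(0.00) − (-0.20)(-0.35)] = 0.0700
  C_31 = (-0.20)(-0.05) − (-0.30)(1.00) = 0.3100
  C_32 = −[(0.60)(-0.05) − (-0.30)(-0.05)] = 0.0450
  C_33 = (0.60)(1.00) − (-0.20)(-0.05) = 0.5900
det(I−A) = Σ_j (I−A)_1j·C_1j = (0.60)(0.8500) + (-0.20)(0.0600) + (-0.30)(0.3500) = 0.3930
adj(I−A) = Cᵀ =
  [ 0.8500   0.1700   0.3100]
  [ 0.0600   0.4050   0.0450]
  [ 0.3500   0.0700   0.5900]
(I − A)⁻¹ = adj(I−A) / det(I−A) ≈
  [   2.1628     0.4326     0.7888]
  [   0.1527     1.0305     0.1145]
  [   0.8906     0.1781     1.5013]
Δx = (I − A)⁻¹ Δd with Δd having +50 in the Sector 2 component and 0 elsewhere.
So Δx_3 = L_32 · (+50), where L_32 = adj(I−A)_32 / det(I−A) = 0.0700 / 0.3930.
Δx_3 = 0.0700 × (+50) / 0.3930 = 3.50 / 0.3930 ≈ 8.9.

Δx_3 = 8.9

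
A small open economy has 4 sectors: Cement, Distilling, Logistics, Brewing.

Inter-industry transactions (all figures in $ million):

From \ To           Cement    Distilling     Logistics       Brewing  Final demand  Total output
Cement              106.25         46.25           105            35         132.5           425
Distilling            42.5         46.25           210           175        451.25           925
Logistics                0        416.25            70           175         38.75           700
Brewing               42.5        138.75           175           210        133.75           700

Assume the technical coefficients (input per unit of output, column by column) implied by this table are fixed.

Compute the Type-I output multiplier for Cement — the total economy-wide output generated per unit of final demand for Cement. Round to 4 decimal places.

Technical coefficients a_ij = z_ij / X_j:
  a_CC = 106.25/425 = 0.25, a_DC = 42.5/425 = 0.10, a_LC = 0/425 = 0.00, a_BC = 42.5/425 = 0.10
  a_CD = 46.25/925 = 0.05, a_DD = 46.25/925 = 0.05, a_LD = 416.25/925 = 0.45, a_BD = 138.75/925 = 0.15
  a_CL = 105/700 = 0.15, a_DL = 210/700 = 0.30, a_LL = 70/700 = 0.10, a_BL = 175/700 = 0.25
  a_CB = 35/700 = 0.05, a_DB = 175/700 = 0.25, a_LB = 175/700 = 0.25, a_BB = 210/700 = 0.30
I − A =
  [   0.75    -0.05    -0.15    -0.05]
  [  -0.10     0.95    -0.30    -0.25]
  [   0.00    -0.45     0.90    -0.25]
  [  -0.10    -0.15    -0.25     0.70]
Compute the cofactors C_ij = (−1)^(i+j)·(3×3 minor ij) of I−A; the adjugate is their transpose:
adj(I−A) = Cᵀ =
  [ 0.371500   0.093625   0.121875   0.103500]
  [ 0.086750   0.417375   0.218375   0.233250]
  [ 0.070250   0.263375   0.460375   0.263500]
  [ 0.096750   0.196875   0.228625   0.528750]
det(I−A) = Σ_j (I−A)_1j·C_1j = (0.75)(0.371500) + (-0.05)(0.086750) + (-0.15)(0.070250) + (-0.05)(0.096750) = 0.2589125
(I − A)⁻¹ = adj(I−A) / det(I−A) ≈
  [   1.43485     0.36161     0.47072     0.39975]
  [   0.33506     1.61203     0.84343     0.90088]
  [   0.27133     1.01724     1.77811     1.01772]
  [   0.37368     0.76039     0.88302     2.04220]
The output multiplier for sector j is the column-j sum of the Leontief inverse (I − A)⁻¹ = adj(I−A) / det(I−A).
Column C of adj(I−A): (0.371500, 0.086750, 0.070250, 0.096750); det(I−A) = 0.2589125.
m_C = (0.371500 + 0.086750 + 0.070250 + 0.096750) / 0.2589125 = 0.62525 / 0.2589125 ≈ 2.4149.

m_C = 2.4149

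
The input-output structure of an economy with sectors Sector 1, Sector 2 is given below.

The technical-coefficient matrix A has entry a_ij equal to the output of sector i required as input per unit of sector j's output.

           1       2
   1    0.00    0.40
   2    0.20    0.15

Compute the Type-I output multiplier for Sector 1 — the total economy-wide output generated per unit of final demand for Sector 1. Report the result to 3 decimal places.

m_1 = 1.364

I − A =
  [   1.00    -0.40]
  [  -0.20     0.85]
det(I−A) = (1.00)(0.85) − (-0.40)(-0.20) = 0.7700
adj(I−A) = [[0.85, 0.40], [0.20, 1.00]]
(I − A)⁻¹ = adj(I−A) / det(I−A) ≈
  [   1.1039     0.5195]
  [   0.2597     1.2987]
The output multiplier for sector j is the column-j sum of the Leontief inverse (I − A)⁻¹ = adj(I−A) / det(I−A).
Column 1 of adj(I−A): (0.85, 0.20); det(I−A) = 0.7700.
m_1 = (0.85 + 0.20) / 0.7700 = 1.05 / 0.7700 ≈ 1.364.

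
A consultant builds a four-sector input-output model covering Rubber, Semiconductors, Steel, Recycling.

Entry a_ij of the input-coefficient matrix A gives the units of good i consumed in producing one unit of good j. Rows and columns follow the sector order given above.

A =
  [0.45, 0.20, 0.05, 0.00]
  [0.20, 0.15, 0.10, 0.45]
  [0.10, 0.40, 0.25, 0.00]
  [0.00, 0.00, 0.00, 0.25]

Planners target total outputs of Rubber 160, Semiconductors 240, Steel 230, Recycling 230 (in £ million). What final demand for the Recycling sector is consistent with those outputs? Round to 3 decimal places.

I − A =
  [   0.55    -0.20    -0.05     0.00]
  [  -0.20     0.85    -0.10    -0.45]
  [  -0.10    -0.40     0.75     0.00]
  [   0.00     0.00     0.00     0.75]
d = (I − A) x:
  d_1 = (+0.55)·160 + (-0.20)·240 + (-0.05)·230 + (+0.00)·230 = 28.500
  d_2 = (-0.20)·160 + (+0.85)·240 + (-0.10)·230 + (-0.45)·230 = 45.500
  d_3 = (-0.10)·160 + (-0.40)·240 + (+0.75)·230 + (+0.00)·230 = 60.500
  d_4 = (+0.00)·160 + (+0.00)·240 + (+0.00)·230 + (+0.75)·230 = 172.500

d_4 = 172.500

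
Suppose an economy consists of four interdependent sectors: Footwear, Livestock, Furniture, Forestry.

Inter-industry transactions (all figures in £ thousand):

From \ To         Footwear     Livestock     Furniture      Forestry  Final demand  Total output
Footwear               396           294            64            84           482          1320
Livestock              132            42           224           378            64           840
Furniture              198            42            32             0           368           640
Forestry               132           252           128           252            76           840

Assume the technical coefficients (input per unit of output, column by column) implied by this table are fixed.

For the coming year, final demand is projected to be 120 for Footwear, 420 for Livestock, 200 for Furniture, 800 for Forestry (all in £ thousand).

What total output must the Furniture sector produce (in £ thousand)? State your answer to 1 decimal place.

x_3 = 555.8

Technical coefficients a_ij = z_ij / X_j:
  a_11 = 396/1320 = 0.30, a_21 = 132/1320 = 0.10, a_31 = 198/1320 = 0.15, a_41 = 132/1320 = 0.10
  a_12 = 294/840 = 0.35, a_22 = 42/840 = 0.05, a_32 = 42/840 = 0.05, a_42 = 252/840 = 0.30
  a_13 = 64/640 = 0.10, a_23 = 224/640 = 0.35, a_33 = 32/640 = 0.05, a_43 = 128/640 = 0.20
  a_14 = 84/840 = 0.10, a_24 = 378/840 = 0.45, a_34 = 0/840 = 0.00, a_44 = 252/840 = 0.30
I − A =
  [   0.70    -0.35    -0.10    -0.10]
  [  -0.10     0.95    -0.35    -0.45]
  [  -0.15    -0.05     0.95     0.00]
  [  -0.10    -0.30    -0.20     0.70]
Compute the cofactors C_ij = (−1)^(i+j)·(3×3 minor ij) of I−A; the adjugate is their transpose:
adj(I−A) = Cᵀ =
  [ 0.486750   0.265750   0.199750   0.240375]
  [ 0.159500   0.442500   0.244500   0.307250]
  [ 0.085250   0.065250   0.318250   0.054125]
  [ 0.162250   0.246250   0.224250   0.553125]
det(I−A) = Σ_j (I−A)_1j·C_1j = (0.70)(0.486750) + (-0.35)(0.159500) + (-0.10)(0.085250) + (-0.10)(0.162250) = 0.26015
(I − A)⁻¹ = adj(I−A) / det(I−A) ≈
  [   1.8710     1.0215     0.7678     0.9240]
  [   0.6131     1.7009     0.9398     1.1810]
  [   0.3277     0.2508     1.2233     0.2081]
  [   0.6237     0.9466     0.8620     2.1262]
x = (I − A)⁻¹ d = adj(I−A)·d / det(I−A), with det(I−A) = 0.26015:
  x_1 = (0.486750·120 + 0.265750·420 + 0.199750·200 + 0.240375·800) / 0.26015 = 402.275 / 0.26015 ≈ 1546.3
  x_2 = (0.159500·120 + 0.442500·420 + 0.244500·200 + 0.307250·800) / 0.26015 = 499.69 / 0.26015 ≈ 1920.8
  x_3 = (0.085250·120 + 0.065250·420 + 0.318250·200 + 0.054125·800) / 0.26015 = 144.585 / 0.26015 ≈ 555.8
  x_4 = (0.162250·120 + 0.246250·420 + 0.224250·200 + 0.553125·800) / 0.26015 = 610.245 / 0.26015 ≈ 2345.7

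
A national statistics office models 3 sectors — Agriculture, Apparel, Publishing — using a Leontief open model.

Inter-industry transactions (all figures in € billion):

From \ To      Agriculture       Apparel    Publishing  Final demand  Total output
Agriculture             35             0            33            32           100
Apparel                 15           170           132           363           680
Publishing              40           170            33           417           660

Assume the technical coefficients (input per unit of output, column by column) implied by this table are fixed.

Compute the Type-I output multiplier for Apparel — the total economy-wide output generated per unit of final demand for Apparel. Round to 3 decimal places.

m_2 = 1.867

Technical coefficients a_ij = z_ij / X_j:
  a_11 = 35/100 = 0.35, a_21 = 15/100 = 0.15, a_31 = 40/100 = 0.40
  a_12 = 0/680 = 0.00, a_22 = 170/680 = 0.25, a_32 = 170/680 = 0.25
  a_13 = 33/660 = 0.05, a_23 = 132/660 = 0.20, a_33 = 33/660 = 0.05
I − A =
  [   0.65     0.00    -0.05]
  [  -0.15     0.75    -0.20]
  [  -0.40    -0.25     0.95]
Cofactors of I−A, C_ij = (−1)^(i+j)·(minor ij) (rows/columns in the sector order above):
  C_11 = (0.75)(0.95) − (-0.20)(-0.25) = 0.6625
  C_12 = −[(-0.15)(0.95) − (-0.20)(-0.40)] = 0.2225
  C_13 = (-0.15)(-0.25) − (0.75)(-0.40) = 0.3375
  C_21 = −[(0.00)(0.95) − (-0.05)(-0.25)] = 0.0125
  C_22 = (0.65)(0.95) − (-0.05)(-0.40) = 0.5975
  C_23 = −[(0.65)(-0.25) − (0.00)(-0.40)] = 0.1625
  C_31 = (0.00)(-0.20) − (-0.05)(0.75) = 0.0375
  C_32 = −[(0.65)(-0.20) − (-0.05)(-0.15)] = 0.1375
  C_33 = (0.65)(0.75) − (0.00)(-0.15) = 0.4875
det(I−A) = Σ_j (I−A)_1j·C_1j = (0.65)(0.6625) + (0.00)(0.2225) + (-0.05)(0.3375) = 0.41375
adj(I−A) = Cᵀ =
  [ 0.6625   0.0125   0.0375]
  [ 0.2225   0.5975   0.1375]
  [ 0.3375   0.1625   0.4875]
(I − A)⁻¹ = adj(I−A) / det(I−A) ≈
  [   1.6012     0.0302     0.0906]
  [   0.5378     1.4441     0.3323]
  [   0.8157     0.3927     1.1782]
The output multiplier for sector j is the column-j sum of the Leontief inverse (I − A)⁻¹ = adj(I−A) / det(I−A).
Column 2 of adj(I−A): (0.0125, 0.5975, 0.1625); det(I−A) = 0.41375.
m_2 = (0.0125 + 0.5975 + 0.1625) / 0.41375 = 0.7725 / 0.41375 ≈ 1.867.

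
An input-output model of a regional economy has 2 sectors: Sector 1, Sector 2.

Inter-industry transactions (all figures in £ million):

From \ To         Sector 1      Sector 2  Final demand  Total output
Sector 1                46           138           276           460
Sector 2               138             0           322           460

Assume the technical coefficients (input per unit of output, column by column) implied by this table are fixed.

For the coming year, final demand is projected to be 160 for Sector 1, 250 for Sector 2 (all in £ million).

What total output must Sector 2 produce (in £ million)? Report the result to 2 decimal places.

x_2 = 337.04

Technical coefficients a_ij = z_ij / X_j:
  a_11 = 46/460 = 0.10, a_21 = 138/460 = 0.30
  a_12 = 138/460 = 0.30, a_22 = 0/460 = 0.00
I − A =
  [   0.90    -0.30]
  [  -0.30     1.00]
det(I−A) = (0.90)(1.00) − (-0.30)(-0.30) = 0.8100
adj(I−A) = [[1.00, 0.30], [0.30, 0.90]]
(I − A)⁻¹ = adj(I−A) / det(I−A) ≈
  [   1.2346     0.3704]
  [   0.3704     1.1111]
x = (I − A)⁻¹ d = adj(I−A)·d / det(I−A), with det(I−A) = 0.8100:
  x_1 = (1.00·160 + 0.30·250) / 0.8100 = 235.00 / 0.8100 ≈ 290.12
  x_2 = (0.30·160 + 0.90·250) / 0.8100 = 273.00 / 0.8100 ≈ 337.04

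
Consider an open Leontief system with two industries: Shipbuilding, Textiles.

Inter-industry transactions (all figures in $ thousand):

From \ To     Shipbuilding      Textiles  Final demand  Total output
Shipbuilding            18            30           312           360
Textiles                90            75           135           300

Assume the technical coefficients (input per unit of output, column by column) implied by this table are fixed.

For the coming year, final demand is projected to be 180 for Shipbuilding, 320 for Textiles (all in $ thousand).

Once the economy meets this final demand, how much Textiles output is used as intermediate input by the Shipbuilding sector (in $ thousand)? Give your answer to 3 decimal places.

Technical coefficients a_ij = z_ij / X_j:
  a_SS = 18/360 = 0.05, a_TS = 90/360 = 0.25
  a_ST = 30/300 = 0.10, a_TT = 75/300 = 0.25
I − A =
  [   0.95    -0.10]
  [  -0.25     0.75]
det(I−A) = (0.95)(0.75) − (-0.10)(-0.25) = 0.6875
adj(I−A) = [[0.75, 0.10], [0.25, 0.95]]
(I − A)⁻¹ = adj(I−A) / det(I−A) ≈
  [   1.0909     0.1455]
  [   0.3636     1.3818]
First solve x = (I − A)⁻¹ d = adj(I−A)·d / det(I−A); in particular x_S = (0.75·180 + 0.10·320) / 0.6875 = 167.00 / 0.6875 ≈ 242.90909.
Intermediate flow from T to S: z_TS = a_TS · x_S = 0.25 × 167.00 / 0.6875 = 41.75 / 0.6875 ≈ 60.727.

z_TS = 60.727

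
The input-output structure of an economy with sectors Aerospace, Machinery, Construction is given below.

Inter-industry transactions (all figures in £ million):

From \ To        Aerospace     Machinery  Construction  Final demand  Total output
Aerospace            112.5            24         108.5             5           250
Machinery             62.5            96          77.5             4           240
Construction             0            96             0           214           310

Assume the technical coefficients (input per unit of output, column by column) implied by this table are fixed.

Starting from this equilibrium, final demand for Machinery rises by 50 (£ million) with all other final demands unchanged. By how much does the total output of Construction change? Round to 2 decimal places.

Δx_3 = 51.16

Technical coefficients a_ij = z_ij / X_j:
  a_11 = 112.5/250 = 0.45, a_21 = 62.5/250 = 0.25, a_31 = 0/250 = 0.00
  a_12 = 24/240 = 0.10, a_22 = 96/240 = 0.40, a_32 = 96/240 = 0.40
  a_13 = 108.5/310 = 0.35, a_23 = 77.5/310 = 0.25, a_33 = 0/310 = 0.00
I − A =
  [   0.55    -0.10    -0.35]
  [  -0.25     0.60    -0.25]
  [   0.00    -0.40     1.00]
Cofactors of I−A, C_ij = (−1)^(i+j)·(minor ij) (rows/columns in the sector order above):
  C_11 = (0.60)(1.00) − (-0.25)(-0.40) = 0.5000
  C_12 = −[(-0.25)(1.00) − (-0.25)(0.00)] = 0.2500
  C_13 = (-0.25)(-0.40) − (0.60)(0.00) = 0.1000
  C_21 = −[(-0.10)(1.00) − (-0.35)(-0.40)] = 0.2400
  C_22 = (0.55)(1.00) − (-0.35)(0.00) = 0.5500
  C_23 = −[(0.55)(-0.40) − (-0.10)(0.00)] = 0.2200
  C_31 = (-0.10)(-0.25) − (-0.35)(0.60) = 0.2350
  C_32 = −[(0.55)(-0.25) − (-0.35)(-0.25)] = 0.2250
  C_33 = (0.55)(0.60) − (-0.10)(-0.25) = 0.3050
det(I−A) = Σ_j (I−A)_1j·C_1j = (0.55)(0.5000) + (-0.10)(0.2500) + (-0.35)(0.1000) = 0.2150
adj(I−A) = Cᵀ =
  [ 0.5000   0.2400   0.2350]
  [ 0.2500   0.5500   0.2250]
  [ 0.1000   0.2200   0.3050]
(I − A)⁻¹ = adj(I−A) / det(I−A) ≈
  [   2.3256     1.1163     1.0930]
  [   1.1628     2.5581     1.0465]
  [   0.4651     1.0233     1.4186]
Δx = (I − A)⁻¹ Δd with Δd having +50 in the Machinery component and 0 elsewhere.
So Δx_3 = L_32 · (+50), where L_32 = adj(I−A)_32 / det(I−A) = 0.2200 / 0.2150.
Δx_3 = 0.2200 × (+50) / 0.2150 = 11.00 / 0.2150 ≈ 51.16.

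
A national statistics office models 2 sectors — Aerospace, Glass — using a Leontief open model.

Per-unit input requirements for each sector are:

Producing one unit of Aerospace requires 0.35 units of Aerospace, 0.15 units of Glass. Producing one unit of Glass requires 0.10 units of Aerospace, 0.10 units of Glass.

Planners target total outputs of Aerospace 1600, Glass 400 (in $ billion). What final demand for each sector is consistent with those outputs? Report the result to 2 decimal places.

I − A =
  [   0.65    -0.10]
  [  -0.15     0.90]
d = (I − A) x:
  d_1 = (+0.65)·1600 + (-0.10)·400 = 1000.00
  d_2 = (-0.15)·1600 + (+0.90)·400 = 120.00

d_1 = 1000.00, d_2 = 120.00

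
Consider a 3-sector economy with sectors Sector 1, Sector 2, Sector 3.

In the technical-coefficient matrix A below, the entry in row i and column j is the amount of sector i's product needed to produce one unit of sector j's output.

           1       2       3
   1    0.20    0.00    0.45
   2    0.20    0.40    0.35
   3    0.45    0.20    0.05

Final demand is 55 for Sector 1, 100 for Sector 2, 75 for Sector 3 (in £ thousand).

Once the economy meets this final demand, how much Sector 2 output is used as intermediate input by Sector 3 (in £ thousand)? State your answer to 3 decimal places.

z_23 = 92.774

I − A =
  [   0.80     0.00    -0.45]
  [  -0.20     0.60    -0.35]
  [  -0.45    -0.20     0.95]
Cofactors of I−A, C_ij = (−1)^(i+j)·(minor ij) (rows/columns in the sector order above):
  C_11 = (0.60)(0.95) − (-0.35)(-0.20) = 0.5000
  C_12 = −[(-0.20)(0.95) − (-0.35)(-0.45)] = 0.3475
  C_13 = (-0.20)(-0.20) − (0.60)(-0.45) = 0.3100
  C_21 = −[(0.00)(0.95) − (-0.45)(-0.20)] = 0.0900
  C_22 = (0.80)(0.95) − (-0.45)(-0.45) = 0.5575
  C_23 = −[(0.80)(-0.20) − (0.00)(-0.45)] = 0.1600
  C_31 = (0.00)(-0.35) − (-0.45)(0.60) = 0.2700
  C_32 = −[(0.80)(-0.35) − (-0.45)(-0.20)] = 0.3700
  C_33 = (0.80)(0.60) − (0.00)(-0.20) = 0.4800
det(I−A) = Σ_j (I−A)_1j·C_1j = (0.80)(0.5000) + (0.00)(0.3475) + (-0.45)(0.3100) = 0.2605
adj(I−A) = Cᵀ =
  [ 0.5000   0.0900   0.2700]
  [ 0.3475   0.5575   0.3700]
  [ 0.3100   0.1600   0.4800]
(I − A)⁻¹ = adj(I−A) / det(I−A) ≈
  [   1.9194     0.3455     1.0365]
  [   1.3340     2.1401     1.4203]
  [   1.1900     0.6142     1.8426]
First solve x = (I − A)⁻¹ d = adj(I−A)·d / det(I−A); in particular x_3 = (0.3100·55 + 0.1600·100 + 0.4800·75) / 0.2605 = 69.05 / 0.2605 ≈ 265.06718.
Intermediate flow from 2 to 3: z_23 = a_23 · x_3 = 0.35 × 69.05 / 0.2605 = 24.1675 / 0.2605 ≈ 92.774.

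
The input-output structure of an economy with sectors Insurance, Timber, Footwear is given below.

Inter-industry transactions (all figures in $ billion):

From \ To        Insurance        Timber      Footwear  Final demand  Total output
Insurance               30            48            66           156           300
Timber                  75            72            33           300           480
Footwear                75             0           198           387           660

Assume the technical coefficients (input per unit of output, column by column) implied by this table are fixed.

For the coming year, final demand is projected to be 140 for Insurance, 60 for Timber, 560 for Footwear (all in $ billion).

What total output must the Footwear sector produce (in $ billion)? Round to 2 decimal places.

Technical coefficients a_ij = z_ij / X_j:
  a_11 = 30/300 = 0.10, a_21 = 75/300 = 0.25, a_31 = 75/300 = 0.25
  a_12 = 48/480 = 0.10, a_22 = 72/480 = 0.15, a_32 = 0/480 = 0.00
  a_13 = 66/660 = 0.10, a_23 = 33/660 = 0.05, a_33 = 198/660 = 0.30
I − A =
  [   0.90    -0.10    -0.10]
  [  -0.25     0.85    -0.05]
  [  -0.25     0.00     0.70]
Cofactors of I−A, C_ij = (−1)^(i+j)·(minor ij) (rows/columns in the sector order above):
  C_11 = (0.85)(0.70) − (-0.05)(0.00) = 0.5950
  C_12 = −[(-0.25)(0.70) − (-0.05)(-0.25)] = 0.1875
  C_13 = (-0.25)(0.00) − (0.85)(-0.25) = 0.2125
  C_21 = −[(-0.10)(0.70) − (-0.10)(0.00)] = 0.0700
  C_22 = (0.90)(0.70) − (-0.10)(-0.25) = 0.6050
  C_23 = −[(0.90)(0.00) − (-0.10)(-0.25)] = 0.0250
  C_31 = (-0.10)(-0.05) − (-0.10)(0.85) = 0.0900
  C_32 = −[(0.90)(-0.05) − (-0.10)(-0.25)] = 0.0700
  C_33 = (0.90)(0.85) − (-0.10)(-0.25) = 0.7400
det(I−A) = Σ_j (I−A)_1j·C_1j = (0.90)(0.5950) + (-0.10)(0.1875) + (-0.10)(0.2125) = 0.4955
adj(I−A) = Cᵀ =
  [ 0.5950   0.0700   0.0900]
  [ 0.1875   0.6050   0.0700]
  [ 0.2125   0.0250   0.7400]
(I − A)⁻¹ = adj(I−A) / det(I−A) ≈
  [   1.2008     0.1413     0.1816]
  [   0.3784     1.2210     0.1413]
  [   0.4289     0.0505     1.4934]
x = (I − A)⁻¹ d = adj(I−A)·d / det(I−A), with det(I−A) = 0.4955:
  x_1 = (0.5950·140 + 0.0700·60 + 0.0900·560) / 0.4955 = 137.90 / 0.4955 ≈ 278.30
  x_2 = (0.1875·140 + 0.6050·60 + 0.0700·560) / 0.4955 = 101.75 / 0.4955 ≈ 205.35
  x_3 = (0.2125·140 + 0.0250·60 + 0.7400·560) / 0.4955 = 445.65 / 0.4955 ≈ 899.39

x_3 = 899.39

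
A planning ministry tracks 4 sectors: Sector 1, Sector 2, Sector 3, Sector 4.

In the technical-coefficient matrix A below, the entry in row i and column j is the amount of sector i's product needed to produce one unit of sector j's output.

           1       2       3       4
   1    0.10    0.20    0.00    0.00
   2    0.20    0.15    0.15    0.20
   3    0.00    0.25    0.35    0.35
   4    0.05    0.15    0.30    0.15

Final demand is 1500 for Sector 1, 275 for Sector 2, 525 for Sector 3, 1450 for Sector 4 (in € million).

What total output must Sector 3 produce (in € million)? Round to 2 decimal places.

I − A =
  [   0.90    -0.20     0.00     0.00]
  [  -0.20     0.85    -0.15    -0.20]
  [   0.00    -0.25     0.65    -0.35]
  [  -0.05    -0.15    -0.30     0.85]
Compute the cofactors C_ij = (−1)^(i+j)·(3×3 minor ij) of I−A; the adjugate is their transpose:
adj(I−A) = Cᵀ =
  [ 0.306125   0.089500   0.037500   0.036500]
  [ 0.098625   0.402750   0.168750   0.164250]
  [ 0.070375   0.242000   0.587250   0.298750]
  [ 0.060250   0.161750   0.239250   0.437500]
det(I−A) = Σ_j (I−A)_1j·C_1j = (0.90)(0.306125) + (-0.20)(0.098625) + (0.00)(0.070375) + (0.00)(0.060250) = 0.2557875
(I − A)⁻¹ = adj(I−A) / det(I−A) ≈
  [   1.1968     0.3499     0.1466     0.1427]
  [   0.3856     1.5745     0.6597     0.6421]
  [   0.2751     0.9461     2.2959     1.1680]
  [   0.2355     0.6324     0.9353     1.7104]
x = (I − A)⁻¹ d = adj(I−A)·d / det(I−A), with det(I−A) = 0.2557875:
  x_1 = (0.306125·1500 + 0.089500·275 + 0.037500·525 + 0.036500·1450) / 0.2557875 = 556.4125 / 0.2557875 ≈ 2175.29
  x_2 = (0.098625·1500 + 0.402750·275 + 0.168750·525 + 0.164250·1450) / 0.2557875 = 585.45 / 0.2557875 ≈ 2288.81
  x_3 = (0.070375·1500 + 0.242000·275 + 0.587250·525 + 0.298750·1450) / 0.2557875 = 913.60625 / 0.2557875 ≈ 3571.74
  x_4 = (0.060250·1500 + 0.161750·275 + 0.239250·525 + 0.437500·1450) / 0.2557875 = 894.8375 / 0.2557875 ≈ 3498.36

x_3 = 3571.74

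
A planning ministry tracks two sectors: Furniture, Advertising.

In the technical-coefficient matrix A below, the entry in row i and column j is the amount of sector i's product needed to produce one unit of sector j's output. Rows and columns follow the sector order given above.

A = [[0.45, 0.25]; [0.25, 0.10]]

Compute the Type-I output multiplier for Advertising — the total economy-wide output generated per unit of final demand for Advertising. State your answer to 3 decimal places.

m_2 = 1.850

I − A =
  [   0.55    -0.25]
  [  -0.25     0.90]
det(I−A) = (0.55)(0.90) − (-0.25)(-0.25) = 0.4325
adj(I−A) = [[0.90, 0.25], [0.25, 0.55]]
(I − A)⁻¹ = adj(I−A) / det(I−A) ≈
  [   2.0809     0.5780]
  [   0.5780     1.2717]
The output multiplier for sector j is the column-j sum of the Leontief inverse (I − A)⁻¹ = adj(I−A) / det(I−A).
Column 2 of adj(I−A): (0.25, 0.55); det(I−A) = 0.4325.
m_2 = (0.25 + 0.55) / 0.4325 = 0.80 / 0.4325 ≈ 1.850.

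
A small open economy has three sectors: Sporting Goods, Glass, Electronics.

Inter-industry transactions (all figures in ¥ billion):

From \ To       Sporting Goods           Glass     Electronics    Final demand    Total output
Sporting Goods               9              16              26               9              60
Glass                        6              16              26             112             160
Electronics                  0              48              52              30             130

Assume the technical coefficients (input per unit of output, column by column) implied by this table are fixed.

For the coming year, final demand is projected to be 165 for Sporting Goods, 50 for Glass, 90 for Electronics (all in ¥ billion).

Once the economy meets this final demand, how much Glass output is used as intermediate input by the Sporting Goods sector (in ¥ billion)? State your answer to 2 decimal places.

z_GS = 26.06

Technical coefficients a_ij = z_ij / X_j:
  a_SS = 9/60 = 0.15, a_GS = 6/60 = 0.10, a_ES = 0/60 = 0.00
  a_SG = 16/160 = 0.10, a_GG = 16/160 = 0.10, a_EG = 48/160 = 0.30
  a_SE = 26/130 = 0.20, a_GE = 26/130 = 0.20, a_EE = 52/130 = 0.40
I − A =
  [   0.85    -0.10    -0.20]
  [  -0.10     0.90    -0.20]
  [   0.00    -0.30     0.60]
Cofactors of I−A, C_ij = (−1)^(i+j)·(minor ij) (rows/columns in the sector order above):
  C_11 = (0.90)(0.60) − (-0.20)(-0.30) = 0.4800
  C_12 = −[(-0.10)(0.60) − (-0.20)(0.00)] = 0.0600
  C_13 = (-0.10)(-0.30) − (0.90)(0.00) = 0.0300
  C_21 = −[(-0.10)(0.60) − (-0.20)(-0.30)] = 0.1200
  C_22 = (0.85)(0.60) − (-0.20)(0.00) = 0.5100
  C_23 = −[(0.85)(-0.30) − (-0.10)(0.00)] = 0.2550
  C_31 = (-0.10)(-0.20) − (-0.20)(0.90) = 0.2000
  C_32 = −[(0.85)(-0.20) − (-0.20)(-0.10)] = 0.1900
  C_33 = (0.85)(0.90) − (-0.10)(-0.10) = 0.7550
det(I−A) = Σ_j (I−A)_1j·C_1j = (0.85)(0.4800) + (-0.10)(0.0600) + (-0.20)(0.0300) = 0.3960
adj(I−A) = Cᵀ =
  [ 0.4800   0.1200   0.2000]
  [ 0.0600   0.5100   0.1900]
  [ 0.0300   0.2550   0.7550]
(I − A)⁻¹ = adj(I−A) / det(I−A) ≈
  [   1.2121     0.3030     0.5051]
  [   0.1515     1.2879     0.4798]
  [   0.0758     0.6439     1.9066]
First solve x = (I − A)⁻¹ d = adj(I−A)·d / det(I−A); in particular x_S = (0.4800·165 + 0.1200·50 + 0.2000·90) / 0.3960 = 103.20 / 0.3960 ≈ 260.6061.
Intermediate flow from G to S: z_GS = a_GS · x_S = 0.10 × 103.20 / 0.3960 = 10.32 / 0.3960 ≈ 26.06.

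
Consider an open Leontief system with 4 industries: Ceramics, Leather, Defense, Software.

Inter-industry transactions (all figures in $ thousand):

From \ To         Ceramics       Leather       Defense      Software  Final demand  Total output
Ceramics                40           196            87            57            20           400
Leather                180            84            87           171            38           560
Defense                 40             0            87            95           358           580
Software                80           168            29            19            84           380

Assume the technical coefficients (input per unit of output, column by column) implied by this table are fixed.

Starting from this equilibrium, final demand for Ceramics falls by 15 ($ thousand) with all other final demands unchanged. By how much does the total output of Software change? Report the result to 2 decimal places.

Δx_4 = -14.74

Technical coefficients a_ij = z_ij / X_j:
  a_11 = 40/400 = 0.10, a_21 = 180/400 = 0.45, a_31 = 40/400 = 0.10, a_41 = 80/400 = 0.20
  a_12 = 196/560 = 0.35, a_22 = 84/560 = 0.15, a_32 = 0/560 = 0.00, a_42 = 168/560 = 0.30
  a_13 = 87/580 = 0.15, a_23 = 87/580 = 0.15, a_33 = 87/580 = 0.15, a_43 = 29/580 = 0.05
  a_14 = 57/380 = 0.15, a_24 = 171/380 = 0.45, a_34 = 95/380 = 0.25, a_44 = 19/380 = 0.05
I − A =
  [   0.90    -0.35    -0.15    -0.15]
  [  -0.45     0.85    -0.15    -0.45]
  [  -0.10     0.00     0.85    -0.25]
  [  -0.20    -0.30    -0.05     0.95]
Compute the cofactors C_ij = (−1)^(i+j)·(3×3 minor ij) of I−A; the adjugate is their transpose:
adj(I−A) = Cᵀ =
  [ 0.549750   0.327750   0.171750   0.287250]
  [ 0.458250   0.667500   0.225000   0.447750]
  [ 0.143500   0.122750   0.378375   0.180375]
  [ 0.268000   0.286250   0.127125   0.498375]
det(I−A) = Σ_j (I−A)_1j·C_1j = (0.90)(0.549750) + (-0.35)(0.458250) + (-0.15)(0.143500) + (-0.15)(0.268000) = 0.2726625
(I − A)⁻¹ = adj(I−A) / det(I−A) ≈
  [   2.0162     1.2020     0.6299     1.0535]
  [   1.6806     2.4481     0.8252     1.6421]
  [   0.5263     0.4502     1.3877     0.6615]
  [   0.9829     1.0498     0.4662     1.8278]
Δx = (I − A)⁻¹ Δd with Δd having -15 in the Ceramics component and 0 elsewhere.
So Δx_4 = L_41 · (-15), where L_41 = adj(I−A)_41 / det(I−A) = 0.268000 / 0.2726625.
Δx_4 = 0.268000 × (-15) / 0.2726625 = -4.02 / 0.2726625 ≈ -14.74.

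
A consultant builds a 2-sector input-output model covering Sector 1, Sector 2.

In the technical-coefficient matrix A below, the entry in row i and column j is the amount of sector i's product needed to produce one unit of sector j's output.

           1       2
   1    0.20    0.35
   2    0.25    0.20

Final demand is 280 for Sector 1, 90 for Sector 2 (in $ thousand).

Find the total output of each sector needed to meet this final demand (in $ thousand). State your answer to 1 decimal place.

x_1 = 462.4, x_2 = 257.0

I − A =
  [   0.80    -0.35]
  [  -0.25     0.80]
det(I−A) = (0.80)(0.80) − (-0.35)(-0.25) = 0.5525
adj(I−A) = [[0.80, 0.35], [0.25, 0.80]]
(I − A)⁻¹ = adj(I−A) / det(I−A) ≈
  [   1.4480     0.6335]
  [   0.4525     1.4480]
x = (I − A)⁻¹ d = adj(I−A)·d / det(I−A), with det(I−A) = 0.5525:
  x_1 = (0.80·280 + 0.35·90) / 0.5525 = 255.50 / 0.5525 ≈ 462.4
  x_2 = (0.25·280 + 0.80·90) / 0.5525 = 142.00 / 0.5525 ≈ 257.0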